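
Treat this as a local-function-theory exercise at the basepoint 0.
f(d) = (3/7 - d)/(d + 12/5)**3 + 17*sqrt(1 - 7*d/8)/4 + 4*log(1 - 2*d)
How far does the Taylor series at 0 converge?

Denominator factor (d + 12/5)^3: pole of order 3 at -12/5, modulus 12/5.
Branch term (4)*log(1 - d/(1/2)): its argument vanishes at d = 1/2, a logarithmic branch point, modulus 1/2.
Branch term (17/4)*sqrt(1 - d/(8/7)): its argument vanishes at d = 8/7, a square-root branch point, modulus 8/7.
The radius of convergence is the smallest modulus among the singular points: 1/2.

The radius of convergence is 1/2.


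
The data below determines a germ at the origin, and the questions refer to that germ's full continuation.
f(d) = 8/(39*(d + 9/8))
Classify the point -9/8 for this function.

The point is a pole of order 1.

The denominator factor d + 9/8 vanishes at -9/8 and appears to the power 1; the numerator there equals 8/39, nonzero, and no other factor vanishes.
Hence a pole whose order is the multiplicity, 1.


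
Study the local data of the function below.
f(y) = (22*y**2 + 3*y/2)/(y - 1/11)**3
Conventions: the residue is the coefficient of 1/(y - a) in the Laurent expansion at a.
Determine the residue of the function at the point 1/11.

At the order-3 pole 1/11 set g(y) = (y - (1/11))^3*f(y) = 22*y**2 + 3*y/2.
Order-3 pole: residue = g''(a)/2; g''(1/11) = 44, so the residue is 22.

The residue is 22.


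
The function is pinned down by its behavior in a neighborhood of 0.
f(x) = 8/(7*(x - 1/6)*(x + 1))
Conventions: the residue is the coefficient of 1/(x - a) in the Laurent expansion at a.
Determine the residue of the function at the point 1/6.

The residue is 48/49.

At the order-1 pole 1/6 set g(x) = (x - (1/6))*f(x) = 8/(7*(x + 1)).
Simple pole: residue = g(a) at a = 1/6, which is 48/49.


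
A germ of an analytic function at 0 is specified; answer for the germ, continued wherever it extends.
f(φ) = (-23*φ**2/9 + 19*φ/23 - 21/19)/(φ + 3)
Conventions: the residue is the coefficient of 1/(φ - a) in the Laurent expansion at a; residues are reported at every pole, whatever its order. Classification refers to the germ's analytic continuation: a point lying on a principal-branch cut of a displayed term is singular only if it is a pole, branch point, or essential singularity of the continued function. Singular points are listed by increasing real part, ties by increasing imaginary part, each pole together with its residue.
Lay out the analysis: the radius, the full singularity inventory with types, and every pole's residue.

Denominator factor (φ + 3): pole of order 1 at -3, modulus 3.
The radius of convergence is the smallest modulus among the singular points: 3.
At the order-1 pole -3 set g(φ) = (φ - (-3))*f(φ) = -23*φ**2/9 + 19*φ/23 - 21/19.
Simple pole: residue = g(a) at a = -3, which is -11617/437.

Radius of convergence at 0: 3.
At -3: a pole of order 1; residue -11617/437.


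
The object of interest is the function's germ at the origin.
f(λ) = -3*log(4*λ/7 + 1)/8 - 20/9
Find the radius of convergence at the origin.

Branch term (-3/8)*log(1 - λ/(-7/4)): its argument vanishes at λ = -7/4, a logarithmic branch point, modulus 7/4.
The radius of convergence is the smallest modulus among the singular points: 7/4.

The radius of convergence is 7/4.


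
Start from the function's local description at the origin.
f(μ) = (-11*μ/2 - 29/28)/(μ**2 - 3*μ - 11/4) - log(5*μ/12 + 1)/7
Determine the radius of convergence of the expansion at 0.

Denominator factor (μ**2 - 3*μ - 11/4): discriminant 20, real irrational roots 3/2 + sqrt(5) and 3/2 - sqrt(5); poles of order 1, moduli 3/2 + sqrt(5) and -3/2 + sqrt(5).
Branch term (-1/7)*log(1 - μ/(-12/5)): its argument vanishes at μ = -12/5, a logarithmic branch point, modulus 12/5.
The radius of convergence is the smallest modulus among the singular points: -3/2 + sqrt(5).

The radius of convergence is -3/2 + sqrt(5).


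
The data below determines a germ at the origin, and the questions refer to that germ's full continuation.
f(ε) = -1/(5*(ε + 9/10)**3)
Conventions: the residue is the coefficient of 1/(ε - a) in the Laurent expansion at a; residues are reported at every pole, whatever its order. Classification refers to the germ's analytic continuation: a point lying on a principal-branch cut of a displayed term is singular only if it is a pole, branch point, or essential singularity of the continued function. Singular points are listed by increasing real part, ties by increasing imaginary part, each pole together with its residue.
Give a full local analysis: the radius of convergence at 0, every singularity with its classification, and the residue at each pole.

Radius of convergence at 0: 9/10.
At -9/10: a pole of order 3; residue 0.

Denominator factor (ε + 9/10)^3: pole of order 3 at -9/10, modulus 9/10.
The radius of convergence is the smallest modulus among the singular points: 9/10.
At the order-3 pole -9/10 set g(ε) = (ε - (-9/10))^3*f(ε) = -1/5.
Order-3 pole: residue = g''(a)/2; g''(-9/10) = 0, so the residue is 0.


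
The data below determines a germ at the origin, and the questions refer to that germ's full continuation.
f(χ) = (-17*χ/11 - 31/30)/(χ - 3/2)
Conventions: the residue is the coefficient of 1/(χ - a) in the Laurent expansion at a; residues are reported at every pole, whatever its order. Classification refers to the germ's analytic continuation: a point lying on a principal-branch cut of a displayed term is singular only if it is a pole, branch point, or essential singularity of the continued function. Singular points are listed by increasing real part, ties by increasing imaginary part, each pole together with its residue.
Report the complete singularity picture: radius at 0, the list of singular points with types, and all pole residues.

Denominator factor (χ - 3/2): pole of order 1 at 3/2, modulus 3/2.
The radius of convergence is the smallest modulus among the singular points: 3/2.
At the order-1 pole 3/2 set g(χ) = (χ - (3/2))*f(χ) = -17*χ/11 - 31/30.
Simple pole: residue = g(a) at a = 3/2, which is -553/165.

Radius of convergence at 0: 3/2.
At 3/2: a pole of order 1; residue -553/165.


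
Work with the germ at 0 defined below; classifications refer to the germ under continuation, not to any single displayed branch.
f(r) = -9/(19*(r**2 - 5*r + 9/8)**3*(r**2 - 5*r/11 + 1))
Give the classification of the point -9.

The point is a regular point.

Denominator factors: r**2 - 5*r/11 + 1 = 947/11 at r = -9; r**2 - 5*r + 9/8 = 1017/8 at r = -9 — none vanishes.
So the germ continues analytically to -9.


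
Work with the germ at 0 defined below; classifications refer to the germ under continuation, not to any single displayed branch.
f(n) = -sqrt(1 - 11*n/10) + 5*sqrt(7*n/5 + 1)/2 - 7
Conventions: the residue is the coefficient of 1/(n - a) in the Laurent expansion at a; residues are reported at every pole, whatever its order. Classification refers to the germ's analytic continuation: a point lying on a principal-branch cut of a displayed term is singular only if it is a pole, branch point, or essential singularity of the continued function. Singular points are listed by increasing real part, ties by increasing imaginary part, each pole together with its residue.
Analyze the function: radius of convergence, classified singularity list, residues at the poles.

Radius of convergence at 0: 5/7.
At -5/7: an algebraic (square-root) branch point.
At 10/11: an algebraic (square-root) branch point.

Branch term (-1)*sqrt(1 - n/(10/11)): its argument vanishes at n = 10/11, a square-root branch point, modulus 10/11.
Branch term (5/2)*sqrt(1 - n/(-5/7)): its argument vanishes at n = -5/7, a square-root branch point, modulus 5/7.
The radius of convergence is the smallest modulus among the singular points: 5/7.
List the singular points by increasing real part (a conjugate pair: the negative imaginary part first).


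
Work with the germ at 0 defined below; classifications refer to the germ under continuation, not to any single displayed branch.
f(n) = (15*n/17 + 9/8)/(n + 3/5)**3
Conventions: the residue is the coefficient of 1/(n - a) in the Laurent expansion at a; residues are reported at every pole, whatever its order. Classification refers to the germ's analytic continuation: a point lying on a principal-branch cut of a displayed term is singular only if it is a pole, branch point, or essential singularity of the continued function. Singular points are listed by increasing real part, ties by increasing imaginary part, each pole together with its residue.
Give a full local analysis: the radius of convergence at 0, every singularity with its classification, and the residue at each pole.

Radius of convergence at 0: 3/5.
At -3/5: a pole of order 3; residue 0.

Denominator factor (n + 3/5)^3: pole of order 3 at -3/5, modulus 3/5.
The radius of convergence is the smallest modulus among the singular points: 3/5.
At the order-3 pole -3/5 set g(n) = (n - (-3/5))^3*f(n) = 15*n/17 + 9/8.
Order-3 pole: residue = g''(a)/2; g''(-3/5) = 0, so the residue is 0.


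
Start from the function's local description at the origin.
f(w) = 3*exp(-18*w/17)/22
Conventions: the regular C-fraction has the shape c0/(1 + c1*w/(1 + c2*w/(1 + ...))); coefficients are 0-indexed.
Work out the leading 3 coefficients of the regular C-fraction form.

The regular C-fraction coefficients are [3/22, 18/17, -9/17].

Taylor coefficients (expand at 0): a_0 = 3/22, a_1 = -27/187, a_2 = 243/3179.
c0 = a_0 = 3/22. Peel one level at a time: if S = 1 + c*w/S' with S'(0) = 1, then c is the w-coefficient of S and S' = c*w/(S - 1).
S_1 = c0/f = 1 + (18/17)*w + (162/289)*w^2 + ...; c1 = 18/17.
S_2 = c1*w/(S_1 - 1) = 1 + (-9/17)*w + ...; c2 = -9/17.


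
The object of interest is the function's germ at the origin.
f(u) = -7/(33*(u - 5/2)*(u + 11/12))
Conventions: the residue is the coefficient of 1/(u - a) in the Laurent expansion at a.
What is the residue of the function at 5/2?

The residue is -28/451.

At the order-1 pole 5/2 set g(u) = (u - (5/2))*f(u) = -7/(33*(u + 11/12)).
Simple pole: residue = g(a) at a = 5/2, which is -28/451.


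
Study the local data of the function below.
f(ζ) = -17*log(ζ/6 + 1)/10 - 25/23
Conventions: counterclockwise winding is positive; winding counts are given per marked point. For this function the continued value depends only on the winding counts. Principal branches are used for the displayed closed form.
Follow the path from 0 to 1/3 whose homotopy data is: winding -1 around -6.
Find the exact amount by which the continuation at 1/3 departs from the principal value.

Continued minus principal equals (17/5)*pi*i.

The rational part is single-valued and drops out of the difference; each branch term changes only by its own monodromy.
(-17/10)*log(1 - ζ/(-6)): each positive loop around -6 adds 2*pi*i to the log, so winding -1 contributes (-17/10)*(-1)*2*pi*i = (17/5)*pi*i.
Summing the contributions at ζ = 1/3 gives (17/5)*pi*i.


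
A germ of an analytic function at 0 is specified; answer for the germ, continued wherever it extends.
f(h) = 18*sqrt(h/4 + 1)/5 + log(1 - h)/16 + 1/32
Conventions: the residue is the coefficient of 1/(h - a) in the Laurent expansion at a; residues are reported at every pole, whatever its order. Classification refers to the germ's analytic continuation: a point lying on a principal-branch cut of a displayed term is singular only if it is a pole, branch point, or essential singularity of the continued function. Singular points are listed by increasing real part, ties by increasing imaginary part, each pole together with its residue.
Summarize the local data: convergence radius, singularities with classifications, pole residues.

Radius of convergence at 0: 1.
At -4: an algebraic (square-root) branch point.
At 1: a logarithmic branch point.

Branch term (18/5)*sqrt(1 - h/(-4)): its argument vanishes at h = -4, a square-root branch point, modulus 4.
Branch term (1/16)*log(1 - h/(1)): its argument vanishes at h = 1, a logarithmic branch point, modulus 1.
The radius of convergence is the smallest modulus among the singular points: 1.
List the singular points by increasing real part (a conjugate pair: the negative imaginary part first).


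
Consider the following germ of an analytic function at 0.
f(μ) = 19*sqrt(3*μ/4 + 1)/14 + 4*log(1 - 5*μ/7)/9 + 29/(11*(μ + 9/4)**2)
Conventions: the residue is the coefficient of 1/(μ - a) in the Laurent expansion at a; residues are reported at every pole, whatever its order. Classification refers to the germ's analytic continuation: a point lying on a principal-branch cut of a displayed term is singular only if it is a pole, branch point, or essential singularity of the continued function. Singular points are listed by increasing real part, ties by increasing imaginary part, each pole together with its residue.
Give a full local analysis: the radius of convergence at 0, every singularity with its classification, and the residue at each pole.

Radius of convergence at 0: 4/3.
At -9/4: a pole of order 2; residue 0.
At -4/3: an algebraic (square-root) branch point.
At 7/5: a logarithmic branch point.

Denominator factor (μ + 9/4)^2: pole of order 2 at -9/4, modulus 9/4.
Branch term (4/9)*log(1 - μ/(7/5)): its argument vanishes at μ = 7/5, a logarithmic branch point, modulus 7/5.
Branch term (19/14)*sqrt(1 - μ/(-4/3)): its argument vanishes at μ = -4/3, a square-root branch point, modulus 4/3.
The radius of convergence is the smallest modulus among the singular points: 4/3.
The branch terms are analytic at -9/4 and contribute nothing to the residue; only the rational part matters.
At the order-2 pole -9/4 set g(μ) = (μ - (-9/4))^2*(rational part) = 29/11.
Order-2 pole: residue = g'(a); g'(-9/4) = 0, so the residue is 0.
List the singular points by increasing real part (a conjugate pair: the negative imaginary part first).


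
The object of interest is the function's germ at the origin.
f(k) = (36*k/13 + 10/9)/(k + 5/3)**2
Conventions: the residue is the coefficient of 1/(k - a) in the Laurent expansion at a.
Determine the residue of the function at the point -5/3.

The residue is 36/13.

At the order-2 pole -5/3 set g(k) = (k - (-5/3))^2*f(k) = 36*k/13 + 10/9.
Order-2 pole: residue = g'(a); g'(-5/3) = 36/13, so the residue is 36/13.


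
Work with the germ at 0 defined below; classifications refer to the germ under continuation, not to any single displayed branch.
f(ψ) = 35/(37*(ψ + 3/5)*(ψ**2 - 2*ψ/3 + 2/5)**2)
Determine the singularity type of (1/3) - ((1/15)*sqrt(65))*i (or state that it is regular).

The denominator factor ψ**2 - 2*ψ/3 + 2/5 vanishes at (1/3) - ((1/15)*sqrt(65))*i and appears to the power 2; the numerator there equals 35/37, nonzero, and no other factor vanishes.
Hence a pole whose order is the multiplicity, 2.

The point is a pole of order 2.


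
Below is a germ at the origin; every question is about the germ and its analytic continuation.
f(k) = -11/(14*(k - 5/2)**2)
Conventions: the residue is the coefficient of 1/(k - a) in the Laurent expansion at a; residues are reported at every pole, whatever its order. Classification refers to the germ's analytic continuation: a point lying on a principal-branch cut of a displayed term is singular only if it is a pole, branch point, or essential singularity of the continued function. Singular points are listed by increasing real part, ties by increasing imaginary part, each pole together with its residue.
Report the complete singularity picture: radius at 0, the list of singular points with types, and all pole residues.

Denominator factor (k - 5/2)^2: pole of order 2 at 5/2, modulus 5/2.
The radius of convergence is the smallest modulus among the singular points: 5/2.
At the order-2 pole 5/2 set g(k) = (k - (5/2))^2*f(k) = -11/14.
Order-2 pole: residue = g'(a); g'(5/2) = 0, so the residue is 0.

Radius of convergence at 0: 5/2.
At 5/2: a pole of order 2; residue 0.


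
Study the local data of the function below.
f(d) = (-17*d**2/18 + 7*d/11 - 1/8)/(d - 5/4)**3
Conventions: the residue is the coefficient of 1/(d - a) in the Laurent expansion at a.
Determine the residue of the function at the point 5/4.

The residue is -17/18.

At the order-3 pole 5/4 set g(d) = (d - (5/4))^3*f(d) = -17*d**2/18 + 7*d/11 - 1/8.
Order-3 pole: residue = g''(a)/2; g''(5/4) = -17/9, so the residue is -17/18.


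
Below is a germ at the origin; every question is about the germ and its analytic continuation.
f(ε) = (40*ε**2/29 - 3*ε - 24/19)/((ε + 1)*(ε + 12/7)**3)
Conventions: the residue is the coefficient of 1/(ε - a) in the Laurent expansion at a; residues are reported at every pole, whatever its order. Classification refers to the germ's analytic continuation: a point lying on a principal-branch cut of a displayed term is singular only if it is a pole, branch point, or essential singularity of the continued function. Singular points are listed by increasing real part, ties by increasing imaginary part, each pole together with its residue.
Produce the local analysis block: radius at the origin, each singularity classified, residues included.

Denominator factor (ε + 12/7)^3: pole of order 3 at -12/7, modulus 12/7.
Denominator factor (ε + 1): pole of order 1 at -1, modulus 1.
The radius of convergence is the smallest modulus among the singular points: 1.
At the order-3 pole -12/7 set g(ε) = (ε - (-12/7))^3*f(ε) = (40*ε**2/29 - 3*ε - 24/19)/(ε + 1).
Order-3 pole: residue = g''(a)/2; g''(-12/7) = -1177862/68875, so the residue is -588931/68875.
At the order-1 pole -1 set g(ε) = (ε - (-1))*f(ε) = (40*ε**2/29 - 3*ε - 24/19)/(ε + 12/7)**3.
Simple pole: residue = g(a) at a = -1, which is 588931/68875.
List the singular points by increasing real part (a conjugate pair: the negative imaginary part first).

Radius of convergence at 0: 1.
At -12/7: a pole of order 3; residue -588931/68875.
At -1: a pole of order 1; residue 588931/68875.


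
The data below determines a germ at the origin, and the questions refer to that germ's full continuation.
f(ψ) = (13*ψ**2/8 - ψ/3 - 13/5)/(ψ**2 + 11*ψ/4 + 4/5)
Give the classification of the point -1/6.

The point is a regular point.

Denominator factors: ψ**2 + 11*ψ/4 + 4/5 = 133/360 at ψ = -1/6 — none vanishes.
So the germ continues analytically to -1/6.


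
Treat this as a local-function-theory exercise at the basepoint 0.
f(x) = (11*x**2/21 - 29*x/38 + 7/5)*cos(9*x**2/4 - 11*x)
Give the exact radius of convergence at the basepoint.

The factor cos(9*x**2/4 - 11*x) is entire and contributes no finite singular point.
The polynomial part has no poles.
No finite singular points: the Taylor series at 0 converges everywhere.

The radius of convergence is infinite.


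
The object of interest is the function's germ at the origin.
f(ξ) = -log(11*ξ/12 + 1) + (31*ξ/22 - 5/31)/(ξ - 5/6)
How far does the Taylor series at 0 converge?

The radius of convergence is 5/6.

Denominator factor (ξ - 5/6): pole of order 1 at 5/6, modulus 5/6.
Branch term (-1)*log(1 - ξ/(-12/11)): its argument vanishes at ξ = -12/11, a logarithmic branch point, modulus 12/11.
The radius of convergence is the smallest modulus among the singular points: 5/6.


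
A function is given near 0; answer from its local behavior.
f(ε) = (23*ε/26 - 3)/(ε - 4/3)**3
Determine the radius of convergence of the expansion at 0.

Denominator factor (ε - 4/3)^3: pole of order 3 at 4/3, modulus 4/3.
The radius of convergence is the smallest modulus among the singular points: 4/3.

The radius of convergence is 4/3.


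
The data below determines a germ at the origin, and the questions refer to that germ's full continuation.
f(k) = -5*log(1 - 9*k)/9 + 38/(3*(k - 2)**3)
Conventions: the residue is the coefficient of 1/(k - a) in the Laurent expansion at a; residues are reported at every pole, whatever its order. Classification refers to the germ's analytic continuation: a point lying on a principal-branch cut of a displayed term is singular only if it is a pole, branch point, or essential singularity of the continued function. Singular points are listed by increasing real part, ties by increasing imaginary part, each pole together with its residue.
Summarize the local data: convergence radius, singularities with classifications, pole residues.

Denominator factor (k - 2)^3: pole of order 3 at 2, modulus 2.
Branch term (-5/9)*log(1 - k/(1/9)): its argument vanishes at k = 1/9, a logarithmic branch point, modulus 1/9.
The radius of convergence is the smallest modulus among the singular points: 1/9.
The branch term is analytic at 2 and contributes nothing to the residue; only the rational part matters.
At the order-3 pole 2 set g(k) = (k - (2))^3*(rational part) = 38/3.
Order-3 pole: residue = g''(a)/2; g''(2) = 0, so the residue is 0.
List the singular points by increasing real part (a conjugate pair: the negative imaginary part first).

Radius of convergence at 0: 1/9.
At 1/9: a logarithmic branch point.
At 2: a pole of order 3; residue 0.


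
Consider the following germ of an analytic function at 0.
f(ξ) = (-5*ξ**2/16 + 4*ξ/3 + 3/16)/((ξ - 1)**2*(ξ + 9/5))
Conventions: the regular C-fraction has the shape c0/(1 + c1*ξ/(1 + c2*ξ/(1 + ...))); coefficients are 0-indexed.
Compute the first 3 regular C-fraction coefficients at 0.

Taylor coefficients (expand at 0): a_0 = 5/48, a_1 = 385/432, a_2 = 4375/3888.
c0 = a_0 = 5/48. Peel one level at a time: if S = 1 + c*ξ/S' with S'(0) = 1, then c is the ξ-coefficient of S and S' = c*ξ/(S - 1).
S_1 = c0/f = 1 + (-77/9)*ξ + (5054/81)*ξ^2 + ...; c1 = -77/9.
S_2 = c1*ξ/(S_1 - 1) = 1 + (722/99)*ξ + ...; c2 = 722/99.

The regular C-fraction coefficients are [5/48, -77/9, 722/99].


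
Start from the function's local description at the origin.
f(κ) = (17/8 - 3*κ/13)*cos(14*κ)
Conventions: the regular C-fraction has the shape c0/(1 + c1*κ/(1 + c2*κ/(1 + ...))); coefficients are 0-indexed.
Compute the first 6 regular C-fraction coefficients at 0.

Taylor coefficients (expand at 0): a_0 = 17/8, a_1 = -3/13, a_2 = -833/4, a_3 = 294/13, a_4 = 40817/12, a_5 = -4802/13.
c0 = a_0 = 17/8. Peel one level at a time: if S = 1 + c*κ/S' with S'(0) = 1, then c is the κ-coefficient of S and S' = c*κ/(S - 1).
S_1 = c0/f = 1 + (24/221)*κ + (4786994/48841)*κ^2 + ...; c1 = 24/221.
S_2 = c1*κ/(S_1 - 1) = 1 + (-2393497/2652)*κ + (117281353/144)*κ^2 + ...; c2 = -2393497/2652.
S_3 = c2*κ/(S_2 - 1) = 1 + (10829/12)*κ + (-586336205/7180491)*κ^2 + ...; c3 = 10829/12.
S_4 = c3*κ/(S_3 - 1) = 1 + (216580/2393497)*κ + (-9388153040/5728827889009)*κ^2 + ...; c4 = 216580/2393497.
S_5 = c4*κ/(S_4 - 1) = 1 + (9579748/528962837)*κ + ...; c5 = 9579748/528962837.

The regular C-fraction coefficients are [17/8, 24/221, -2393497/2652, 10829/12, 216580/2393497, 9579748/528962837].


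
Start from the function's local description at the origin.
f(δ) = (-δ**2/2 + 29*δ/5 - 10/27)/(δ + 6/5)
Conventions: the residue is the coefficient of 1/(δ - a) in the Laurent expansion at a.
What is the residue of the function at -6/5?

The residue is -5434/675.

At the order-1 pole -6/5 set g(δ) = (δ - (-6/5))*f(δ) = -δ**2/2 + 29*δ/5 - 10/27.
Simple pole: residue = g(a) at a = -6/5, which is -5434/675.


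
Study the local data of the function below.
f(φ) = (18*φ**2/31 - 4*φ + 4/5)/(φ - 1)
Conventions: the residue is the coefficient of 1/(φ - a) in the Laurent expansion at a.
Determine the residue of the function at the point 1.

The residue is -406/155.

At the order-1 pole 1 set g(φ) = (φ - (1))*f(φ) = 18*φ**2/31 - 4*φ + 4/5.
Simple pole: residue = g(a) at a = 1, which is -406/155.


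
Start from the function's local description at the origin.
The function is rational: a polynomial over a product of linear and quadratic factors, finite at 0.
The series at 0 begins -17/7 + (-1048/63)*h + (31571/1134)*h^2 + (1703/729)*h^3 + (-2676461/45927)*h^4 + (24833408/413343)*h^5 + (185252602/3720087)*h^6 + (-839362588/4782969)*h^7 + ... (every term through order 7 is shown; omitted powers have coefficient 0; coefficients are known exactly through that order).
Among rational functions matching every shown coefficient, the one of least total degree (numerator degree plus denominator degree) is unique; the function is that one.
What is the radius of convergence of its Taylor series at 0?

The radius of convergence is (1/2)*sqrt(2).

No rational of total degree below 4 reproduces all 8 coefficients; solving the [2/2] Pade equations on them gives f(h) = (9*h**2/4 - 29*h/3 - 17/14)/(h**2 + 5*h/9 + 1/2), whose expansion matches every shown term.
Denominator factor (h**2 + 5*h/9 + 1/2): discriminant -137/81, complex-conjugate roots (-5/18) + ((1/18)*sqrt(137))*i and (-5/18) - ((1/18)*sqrt(137))*i; poles of order 1, moduli (1/2)*sqrt(2) and (1/2)*sqrt(2).
The radius of convergence is the smallest modulus among the singular points: (1/2)*sqrt(2).


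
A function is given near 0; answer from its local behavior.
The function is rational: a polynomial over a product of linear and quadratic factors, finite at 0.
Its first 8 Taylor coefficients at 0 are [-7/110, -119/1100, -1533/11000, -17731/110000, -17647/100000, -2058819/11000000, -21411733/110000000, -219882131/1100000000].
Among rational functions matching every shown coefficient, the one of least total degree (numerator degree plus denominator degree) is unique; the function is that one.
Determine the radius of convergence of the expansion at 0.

The radius of convergence is 1.

No rational of total degree below 2 reproduces all 8 coefficients; solving the [0/2] Pade equations on them gives f(ψ) = -1/(11*(ψ - 10/7)*(ψ - 1)), whose expansion matches every shown term.
Denominator factor (ψ - 1): pole of order 1 at 1, modulus 1.
Denominator factor (ψ - 10/7): pole of order 1 at 10/7, modulus 10/7.
The radius of convergence is the smallest modulus among the singular points: 1.


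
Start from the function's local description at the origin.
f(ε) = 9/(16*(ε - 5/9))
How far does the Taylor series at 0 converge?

The radius of convergence is 5/9.

Denominator factor (ε - 5/9): pole of order 1 at 5/9, modulus 5/9.
The radius of convergence is the smallest modulus among the singular points: 5/9.


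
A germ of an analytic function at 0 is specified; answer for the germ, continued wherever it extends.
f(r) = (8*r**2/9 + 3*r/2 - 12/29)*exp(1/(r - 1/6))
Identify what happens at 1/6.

The exponent 1/(r - (1/6)) has a pole at 1/6, so exp(1/(r - (1/6))) takes every nonzero value near it: an essential singularity (not a pole of any order).

The point is an essential singularity.


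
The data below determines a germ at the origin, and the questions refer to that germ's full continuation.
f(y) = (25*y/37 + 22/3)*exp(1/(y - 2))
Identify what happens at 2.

The exponent 1/(y - (2)) has a pole at 2, so exp(1/(y - (2))) takes every nonzero value near it: an essential singularity (not a pole of any order).

The point is an essential singularity.


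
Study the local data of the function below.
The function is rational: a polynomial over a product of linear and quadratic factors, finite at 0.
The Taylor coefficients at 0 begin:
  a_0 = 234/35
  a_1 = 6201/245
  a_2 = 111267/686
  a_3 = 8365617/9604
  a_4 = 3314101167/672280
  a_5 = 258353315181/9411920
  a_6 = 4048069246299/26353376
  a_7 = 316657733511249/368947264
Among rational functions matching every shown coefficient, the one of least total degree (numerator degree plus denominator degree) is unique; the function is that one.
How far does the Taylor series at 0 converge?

No rational of total degree below 3 reproduces all 8 coefficients; solving the [0/3] Pade equations on them gives f(ν) = -39/(5*(ν + 7/12)*(ν**2 + 11*ν - 2)), whose expansion matches every shown term.
Denominator factor (ν**2 + 11*ν - 2): discriminant 129, real irrational roots -11/2 + (1/2)*sqrt(129) and -11/2 - (1/2)*sqrt(129); poles of order 1, moduli -11/2 + (1/2)*sqrt(129) and 11/2 + (1/2)*sqrt(129).
Denominator factor (ν + 7/12): pole of order 1 at -7/12, modulus 7/12.
The radius of convergence is the smallest modulus among the singular points: -11/2 + (1/2)*sqrt(129).

The radius of convergence is -11/2 + (1/2)*sqrt(129).


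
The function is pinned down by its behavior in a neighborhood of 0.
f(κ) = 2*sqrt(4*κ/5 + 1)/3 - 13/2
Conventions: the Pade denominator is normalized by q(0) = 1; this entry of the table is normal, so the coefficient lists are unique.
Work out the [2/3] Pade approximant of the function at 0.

The Pade approximant has numerator coefficients [-35/6, -1394/285, -463/570]; denominator coefficients [1, 84/95, 81/475, 8/2375].

Taylor coefficients needed (expand at 0): a_0 = -35/6, a_1 = 4/15, a_2 = -4/75, a_3 = 8/375, a_4 = -4/375, a_5 = 56/9375.
Write the denominator as Q(κ) = 1 + q1*κ + q2*κ^2 + q3*κ^3. Requiring Q*f - P = O(κ^6) with deg P <= 2 kills the coefficients of κ^3..κ^5 in Q*f:
  κ^3: a_3 + q1*a_2 + q2*a_1 + q3*a_0 = 0, i.e. 8/375 + (-4/75)*q1 + (4/15)*q2 + (-35/6)*q3 = 0.
  κ^4: a_4 + q1*a_3 + q2*a_2 + q3*a_1 = 0, i.e. -4/375 + (8/375)*q1 + (-4/75)*q2 + (4/15)*q3 = 0.
  κ^5: a_5 + q1*a_4 + q2*a_3 + q3*a_2 = 0, i.e. 56/9375 + (-4/375)*q1 + (8/375)*q2 + (-4/75)*q3 = 0.
Solving this linear system: q1 = 84/95, q2 = 81/475, q3 = 8/2375.
The numerator is Q*f truncated at degree 2: P0 = a_0 = -35/6; P1 = a_1 + q1*a_0 = -1394/285; P2 = a_2 + q1*a_1 + q2*a_0 = -463/570.


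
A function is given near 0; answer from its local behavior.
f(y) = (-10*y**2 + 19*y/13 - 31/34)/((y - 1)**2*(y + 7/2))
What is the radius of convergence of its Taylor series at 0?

The radius of convergence is 1.

Denominator factor (y + 7/2): pole of order 1 at -7/2, modulus 7/2.
Denominator factor (y - 1)^2: pole of order 2 at 1, modulus 1.
The radius of convergence is the smallest modulus among the singular points: 1.


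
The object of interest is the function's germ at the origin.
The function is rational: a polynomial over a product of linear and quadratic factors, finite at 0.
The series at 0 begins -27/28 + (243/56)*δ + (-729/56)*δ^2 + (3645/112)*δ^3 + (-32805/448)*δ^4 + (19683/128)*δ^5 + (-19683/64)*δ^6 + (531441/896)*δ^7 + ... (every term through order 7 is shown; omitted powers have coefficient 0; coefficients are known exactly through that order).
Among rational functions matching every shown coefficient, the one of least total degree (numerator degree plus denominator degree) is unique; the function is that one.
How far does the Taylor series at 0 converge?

The radius of convergence is 2/3.

No rational of total degree below 3 reproduces all 8 coefficients; solving the [0/3] Pade equations on them gives f(δ) = -2/(7*(δ + 2/3)**3), whose expansion matches every shown term.
Denominator factor (δ + 2/3)^3: pole of order 3 at -2/3, modulus 2/3.
The radius of convergence is the smallest modulus among the singular points: 2/3.


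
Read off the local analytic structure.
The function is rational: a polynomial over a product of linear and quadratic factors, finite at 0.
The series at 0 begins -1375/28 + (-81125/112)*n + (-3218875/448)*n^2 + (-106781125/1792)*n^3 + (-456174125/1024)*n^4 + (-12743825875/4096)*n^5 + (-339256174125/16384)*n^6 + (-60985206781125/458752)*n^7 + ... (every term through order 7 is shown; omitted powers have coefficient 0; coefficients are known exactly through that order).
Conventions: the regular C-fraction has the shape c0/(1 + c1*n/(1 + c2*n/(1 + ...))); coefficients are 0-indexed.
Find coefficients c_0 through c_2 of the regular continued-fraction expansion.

Taylor coefficients (read off): a_0 = -1375/28, a_1 = -81125/112, a_2 = -3218875/448.
c0 = a_0 = -1375/28. Peel one level at a time: if S = 1 + c*n/S' with S'(0) = 1, then c is the n-coefficient of S and S' = c*n/(S - 1).
S_1 = c0/f = 1 + (-59/4)*n + (285/4)*n^2 + ...; c1 = -59/4.
S_2 = c1*n/(S_1 - 1) = 1 + (285/59)*n + ...; c2 = 285/59.

The regular C-fraction coefficients are [-1375/28, -59/4, 285/59].


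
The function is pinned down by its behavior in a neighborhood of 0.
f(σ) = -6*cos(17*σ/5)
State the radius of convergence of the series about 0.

The radius of convergence is infinite.

The factor cos(17*σ/5) is entire and contributes no finite singular point.
The polynomial part has no poles.
No finite singular points: the Taylor series at 0 converges everywhere.


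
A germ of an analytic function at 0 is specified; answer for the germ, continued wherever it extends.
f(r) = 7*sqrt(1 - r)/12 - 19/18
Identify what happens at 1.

The term (7/12)*sqrt(1 - r/(1)) has argument 1 - 1/(1) = 0 at 1: a square-root (algebraic, two-sheeted) branch point; the remaining terms are analytic or single-valued there.

The point is an algebraic (square-root) branch point.


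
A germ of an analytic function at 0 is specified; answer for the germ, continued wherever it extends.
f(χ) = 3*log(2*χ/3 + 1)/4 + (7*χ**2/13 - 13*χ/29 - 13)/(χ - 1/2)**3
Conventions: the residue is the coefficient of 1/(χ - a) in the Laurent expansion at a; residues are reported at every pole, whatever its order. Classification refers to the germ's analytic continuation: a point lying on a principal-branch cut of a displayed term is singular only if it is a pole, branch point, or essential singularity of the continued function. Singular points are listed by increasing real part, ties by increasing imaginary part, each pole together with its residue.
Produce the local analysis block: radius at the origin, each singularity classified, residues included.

Denominator factor (χ - 1/2)^3: pole of order 3 at 1/2, modulus 1/2.
Branch term (3/4)*log(1 - χ/(-3/2)): its argument vanishes at χ = -3/2, a logarithmic branch point, modulus 3/2.
The radius of convergence is the smallest modulus among the singular points: 1/2.
The branch term is analytic at 1/2 and contributes nothing to the residue; only the rational part matters.
At the order-3 pole 1/2 set g(χ) = (χ - (1/2))^3*(rational part) = 7*χ**2/13 - 13*χ/29 - 13.
Order-3 pole: residue = g''(a)/2; g''(1/2) = 14/13, so the residue is 7/13.
List the singular points by increasing real part (a conjugate pair: the negative imaginary part first).

Radius of convergence at 0: 1/2.
At -3/2: a logarithmic branch point.
At 1/2: a pole of order 3; residue 7/13.


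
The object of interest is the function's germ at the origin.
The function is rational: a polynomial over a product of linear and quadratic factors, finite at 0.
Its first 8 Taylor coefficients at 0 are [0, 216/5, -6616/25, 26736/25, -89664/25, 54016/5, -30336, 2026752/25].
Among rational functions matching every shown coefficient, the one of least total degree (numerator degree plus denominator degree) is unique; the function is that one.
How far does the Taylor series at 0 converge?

No rational of total degree below 5 reproduces all 8 coefficients; solving the [2/3] Pade equations on them gives f(j) = (-17*j**2/25 + 27*j/5)/(j + 1/2)**3, whose expansion matches every shown term.
Denominator factor (j + 1/2)^3: pole of order 3 at -1/2, modulus 1/2.
The radius of convergence is the smallest modulus among the singular points: 1/2.

The radius of convergence is 1/2.


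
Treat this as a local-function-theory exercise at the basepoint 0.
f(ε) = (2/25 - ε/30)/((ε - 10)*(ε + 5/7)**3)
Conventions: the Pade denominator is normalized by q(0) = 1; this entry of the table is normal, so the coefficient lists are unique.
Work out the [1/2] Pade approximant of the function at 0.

Taylor coefficients needed (expand at 0): a_0 = -343/15625, a_1 = 92953/937500, a_2 = -537481/1875000, a_3 = 12773663/18750000.
Write the denominator as Q(ε) = 1 + q1*ε + q2*ε^2. Requiring Q*f - P = O(ε^4) with deg P <= 1 kills the coefficients of ε^2..ε^3 in Q*f:
  ε^2: a_2 + q1*a_1 + q2*a_0 = 0, i.e. -537481/1875000 + (92953/937500)*q1 + (-343/15625)*q2 = 0.
  ε^3: a_3 + q1*a_2 + q2*a_1 = 0, i.e. 12773663/18750000 + (-537481/1875000)*q1 + (92953/937500)*q2 = 0.
Solving this linear system: q1 = 201211/52862, q2 = 1092567/264310.
The numerator is Q*f truncated at degree 1: P0 = a_0 = -343/15625; P1 = a_1 + q1*a_0 = 386379553/24779062500.

The Pade approximant has numerator coefficients [-343/15625, 386379553/24779062500]; denominator coefficients [1, 201211/52862, 1092567/264310].


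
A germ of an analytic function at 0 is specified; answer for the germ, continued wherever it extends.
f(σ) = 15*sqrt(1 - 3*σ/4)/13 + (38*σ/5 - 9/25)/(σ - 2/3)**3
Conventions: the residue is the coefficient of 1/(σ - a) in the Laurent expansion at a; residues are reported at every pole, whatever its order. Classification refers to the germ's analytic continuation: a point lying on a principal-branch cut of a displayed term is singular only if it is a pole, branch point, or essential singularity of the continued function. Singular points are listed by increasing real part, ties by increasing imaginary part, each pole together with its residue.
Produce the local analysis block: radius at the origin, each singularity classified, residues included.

Denominator factor (σ - 2/3)^3: pole of order 3 at 2/3, modulus 2/3.
Branch term (15/13)*sqrt(1 - σ/(4/3)): its argument vanishes at σ = 4/3, a square-root branch point, modulus 4/3.
The radius of convergence is the smallest modulus among the singular points: 2/3.
The branch term is analytic at 2/3 and contributes nothing to the residue; only the rational part matters.
At the order-3 pole 2/3 set g(σ) = (σ - (2/3))^3*(rational part) = 38*σ/5 - 9/25.
Order-3 pole: residue = g''(a)/2; g''(2/3) = 0, so the residue is 0.
List the singular points by increasing real part (a conjugate pair: the negative imaginary part first).

Radius of convergence at 0: 2/3.
At 2/3: a pole of order 3; residue 0.
At 4/3: an algebraic (square-root) branch point.


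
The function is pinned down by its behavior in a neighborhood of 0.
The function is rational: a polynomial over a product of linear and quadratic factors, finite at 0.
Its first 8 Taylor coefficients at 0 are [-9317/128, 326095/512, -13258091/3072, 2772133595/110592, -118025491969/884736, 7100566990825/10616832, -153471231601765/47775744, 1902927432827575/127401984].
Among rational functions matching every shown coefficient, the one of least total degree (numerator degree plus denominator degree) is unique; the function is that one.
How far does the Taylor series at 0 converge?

The radius of convergence is 3/11.

No rational of total degree below 6 reproduces all 8 coefficients; solving the [0/6] Pade equations on them gives f(α) = 7/(2*(α - 4/3)**3*(α + 3/11)**3), whose expansion matches every shown term.
Denominator factor (α + 3/11)^3: pole of order 3 at -3/11, modulus 3/11.
Denominator factor (α - 4/3)^3: pole of order 3 at 4/3, modulus 4/3.
The radius of convergence is the smallest modulus among the singular points: 3/11.


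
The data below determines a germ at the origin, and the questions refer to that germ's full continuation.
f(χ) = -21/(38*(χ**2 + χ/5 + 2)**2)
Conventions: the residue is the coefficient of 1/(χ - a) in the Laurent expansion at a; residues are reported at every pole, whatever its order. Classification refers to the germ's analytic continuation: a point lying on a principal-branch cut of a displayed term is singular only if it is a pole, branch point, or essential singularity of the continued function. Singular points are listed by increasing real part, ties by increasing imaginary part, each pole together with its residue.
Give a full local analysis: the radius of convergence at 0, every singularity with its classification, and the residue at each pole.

Radius of convergence at 0: sqrt(2).
At (-1/10) - ((1/10)*sqrt(199))*i: a pole of order 2; residue -((2625/752419)*sqrt(199))*i.
At (-1/10) + ((1/10)*sqrt(199))*i: a pole of order 2; residue ((2625/752419)*sqrt(199))*i.

Denominator factor (χ**2 + χ/5 + 2)^2: discriminant -199/25, complex-conjugate roots (-1/10) + ((1/10)*sqrt(199))*i and (-1/10) - ((1/10)*sqrt(199))*i; poles of order 2, moduli sqrt(2) and sqrt(2).
The radius of convergence is the smallest modulus among the singular points: sqrt(2).
The factor χ**2 + χ/5 + 2 splits as (χ - a)(χ - a') with a = (-1/10) - ((1/10)*sqrt(199))*i, a' = (-1/10) + ((1/10)*sqrt(199))*i. At the order-2 pole a set g(χ) = (χ - a)^2*f(χ) = [-21/38] / (χ - a')^2.
Order-2 pole: residue = g'(a); g'((-1/10) - ((1/10)*sqrt(199))*i) = -((2625/752419)*sqrt(199))*i, so the residue is -((2625/752419)*sqrt(199))*i.
The factor χ**2 + χ/5 + 2 splits as (χ - a)(χ - a') with a = (-1/10) + ((1/10)*sqrt(199))*i, a' = (-1/10) - ((1/10)*sqrt(199))*i. At the order-2 pole a set g(χ) = (χ - a)^2*f(χ) = [-21/38] / (χ - a')^2.
Order-2 pole: residue = g'(a); g'((-1/10) + ((1/10)*sqrt(199))*i) = ((2625/752419)*sqrt(199))*i, so the residue is ((2625/752419)*sqrt(199))*i.
List the singular points by increasing real part (a conjugate pair: the negative imaginary part first).
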